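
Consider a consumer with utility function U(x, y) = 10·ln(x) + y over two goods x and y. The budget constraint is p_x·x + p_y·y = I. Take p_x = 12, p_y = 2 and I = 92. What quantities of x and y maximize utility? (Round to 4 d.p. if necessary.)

MU_x = 10/x, MU_y = 1. Tangency: 10/x = p_x/p_y.
So x*(p_x,p_y) = 10·p_y/p_x, independent of income; and y* = (I − 10·p_y)/p_y.
At the given prices: x* = 10·2/12 = 1.6667, and y* = 36.

x* = 1.6667, y* = 36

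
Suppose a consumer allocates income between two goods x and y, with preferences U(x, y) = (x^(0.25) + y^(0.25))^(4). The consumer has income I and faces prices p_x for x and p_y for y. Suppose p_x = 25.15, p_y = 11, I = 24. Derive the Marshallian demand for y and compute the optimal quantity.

y* = 1.2403

Numerically y/x = 3.012038, so x* = 24/(25.15 + 11·3.012038) = 0.4118 and y* = 3.012038·0.4118 = 1.2403.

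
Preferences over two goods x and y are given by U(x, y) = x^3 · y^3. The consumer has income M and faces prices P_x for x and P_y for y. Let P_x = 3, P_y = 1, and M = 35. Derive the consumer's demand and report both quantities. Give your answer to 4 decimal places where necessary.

MU_x/MU_y = (3·y)/(3·x); tangency sets this equal to P_x/P_y.
Rearranging, P_y·y = P_x·x. Substituting into the budget gives P_x·x·(1 + 1) = M.
Demand: x*(P_x,P_y,M) = 0.5·M/P_x and y* = 0.5·M/P_y.
At P_x=3, P_y=1, M=35: x* = 0.5·35/3 = 5.8333, y* = 17.5.

x* = 5.8333, y* = 17.5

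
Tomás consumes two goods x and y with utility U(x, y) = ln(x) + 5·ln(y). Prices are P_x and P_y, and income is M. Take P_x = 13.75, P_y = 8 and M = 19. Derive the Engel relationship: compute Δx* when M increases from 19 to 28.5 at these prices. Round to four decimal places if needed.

Δx* = 0.1152

MU_x/MU_y = (y)/(5·x); tangency sets this equal to P_x/P_y.
Rearranging, P_y·y = 5·P_x·x. Substituting into the budget gives P_x·x·(1 + 5) = M.
Demand: x*(P_x,P_y,M) = 1/6·M/P_x and y* = 5/6·M/P_y.
At P_x=13.75, P_y=8, M=19: x* = 1/6·19/13.75 = 0.2303.
At M' = 28.5: x* = 0.3455. Change: 0.3455 − 0.2303 = 0.1152.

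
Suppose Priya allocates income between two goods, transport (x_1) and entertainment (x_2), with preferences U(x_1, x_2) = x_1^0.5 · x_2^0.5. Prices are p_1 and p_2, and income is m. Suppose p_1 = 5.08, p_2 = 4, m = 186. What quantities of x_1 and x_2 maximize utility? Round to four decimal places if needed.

x_1* = 18.3071, x_2* = 23.25

Demand: x_1*(p_1,p_2,m) = 0.5·m/p_1 and x_2* = 0.5·m/p_2.
At p_1=5.08, p_2=4, m=186: x_1* = 0.5·186/5.08 = 18.3071, x_2* = 23.25.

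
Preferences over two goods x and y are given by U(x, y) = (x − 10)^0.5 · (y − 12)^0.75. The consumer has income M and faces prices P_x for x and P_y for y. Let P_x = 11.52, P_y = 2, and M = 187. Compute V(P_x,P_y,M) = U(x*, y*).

V = 9.4936

Let x' = x−10, y' = y−12. MRS = (2/3)·y'/x' = P_x/P_y.
Substituting into the budget: x* = 10 + 0.4·(M − 10·P_x − 12·P_y)/P_x, and y* = 12 + 0.6·(…)/P_y.
Discretionary income = 187 − 10·11.52 − 12·2 = 47.8; x* = 10 + 0.4·47.8/11.52 = 11.6597; y* = 12 + 0.6·47.8/2 = 26.34.
Utility at the optimum: U(11.6597, 26.34) = 9.4936.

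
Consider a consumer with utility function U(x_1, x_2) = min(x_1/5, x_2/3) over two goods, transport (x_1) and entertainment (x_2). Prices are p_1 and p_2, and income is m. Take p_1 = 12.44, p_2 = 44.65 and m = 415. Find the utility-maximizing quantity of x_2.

x_2* = 6.3472

With perfect complements, no substitution: consume in ratio x_1:x_2 = 5:3.
Budget: p_1·x_1 + p_2·(3/5)·x_1 = m, so (5·p_1 + 3·p_2)·x_1 = 5·m.
Demand: x_1*(p_1,p_2,m) = 5·m/(5·p_1 + 3·p_2), x_2* = 3·m/(5·p_1 + 3·p_2).
Here 5·12.44 + 3·44.65 = 196.15, giving x_2* = 6.3472.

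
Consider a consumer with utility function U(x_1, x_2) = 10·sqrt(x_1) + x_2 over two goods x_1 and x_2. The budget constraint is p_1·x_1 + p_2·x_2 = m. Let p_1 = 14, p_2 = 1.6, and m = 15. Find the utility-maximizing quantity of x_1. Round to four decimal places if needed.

x_1* = 0.3265

MU_x_1 = 5/√x_1, MU_x_2 = 1. Tangency: 5/√x_1 = p_1/p_2.
Thus x_1* = (5·p_2/p_1)² — independent of m — with the rest of income spent on x_2.
Plugging in: x_1* = (5·1.6/14)² = 0.3265.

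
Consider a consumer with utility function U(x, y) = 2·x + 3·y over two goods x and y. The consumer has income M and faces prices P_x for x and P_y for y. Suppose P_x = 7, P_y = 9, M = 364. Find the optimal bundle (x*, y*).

Linear utility — the consumer picks whichever good has higher MU/price: 2/7 = 0.2857 vs 3/9 = 0.3333.
y gives more utility per dollar, so spend all income on y: y* = M/P_y, x* = 0.
Numerically: x* = 0, y* = 40.4444.

x* = 0, y* = 40.4444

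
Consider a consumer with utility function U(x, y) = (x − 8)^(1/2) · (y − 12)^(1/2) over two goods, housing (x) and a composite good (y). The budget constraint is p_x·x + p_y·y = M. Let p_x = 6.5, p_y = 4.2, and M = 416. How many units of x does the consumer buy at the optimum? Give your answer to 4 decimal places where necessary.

MRS = (y−12)/(x−8). Tangency with p_x/p_y gives y−12 = (p_x/p_y)·(x−8).
Substituting into the budget: x* = 8 + 0.5·(M − 8·p_x − 12·p_y)/p_x, and y* = 12 + 0.5·(…)/p_y.
Discretionary income = 416 − 8·6.5 − 12·4.2 = 313.6; x* = 8 + 0.5·313.6/6.5 = 32.1231.

x* = 32.1231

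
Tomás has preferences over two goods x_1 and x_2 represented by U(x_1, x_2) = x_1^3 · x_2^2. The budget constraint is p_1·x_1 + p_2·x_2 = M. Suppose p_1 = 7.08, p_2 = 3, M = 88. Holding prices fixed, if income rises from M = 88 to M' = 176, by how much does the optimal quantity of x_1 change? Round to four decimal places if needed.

Tangency: MRS = (3/2)·x_2/x_1 = p_1/p_2.
So 3·p_2·x_2 = 2·p_1·x_1; combined with the budget, a share 0.6 of income goes to x_1.
Demand: x_1*(p_1,p_2,M) = 0.6·M/p_1 and x_2* = 0.4·M/p_2.
At p_1=7.08, p_2=3, M=88: x_1* = 0.6·88/7.08 = 7.4576.
At M' = 176: x_1* = 14.9153. Change: 14.9153 − 7.4576 = 7.4576.

Δx_1* = 7.4576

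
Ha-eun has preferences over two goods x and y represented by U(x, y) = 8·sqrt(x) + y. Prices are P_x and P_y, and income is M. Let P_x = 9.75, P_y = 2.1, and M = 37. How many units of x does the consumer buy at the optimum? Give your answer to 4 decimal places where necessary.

x* = 0.7422

Set MRS = P_x/P_y: 4·x^(−1/2) = P_x/P_y.
Solve: √x = 4·P_y/P_x, so x*(P_x,P_y) = (4·P_y/P_x)², and y* = (M − P_x·x*)/P_y.
Plugging in: x* = (4·2.1/9.75)² = 0.7422.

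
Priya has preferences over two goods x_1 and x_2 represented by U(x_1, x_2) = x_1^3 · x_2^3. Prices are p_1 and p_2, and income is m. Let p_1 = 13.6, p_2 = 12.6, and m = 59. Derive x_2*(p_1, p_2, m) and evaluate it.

The MRS is x_2/x_1. Set MRS = p_1/p_2.
So 3·p_2·x_2 = 3·p_1·x_1; combined with the budget, a share 0.5 of income goes to x_1.
Demand: x_1*(p_1,p_2,m) = 0.5·m/p_1 and x_2* = 0.5·m/p_2.
At p_1=13.6, p_2=12.6, m=59: x_2* = 0.5·59/12.6 = 2.3413.

x_2* = 2.3413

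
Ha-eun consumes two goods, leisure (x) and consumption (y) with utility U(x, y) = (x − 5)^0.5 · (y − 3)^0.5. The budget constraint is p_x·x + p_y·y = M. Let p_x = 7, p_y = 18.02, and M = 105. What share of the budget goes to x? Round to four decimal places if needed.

share on x = 0.4092

Let x' = x−5, y' = y−3. MRS = y'/x' = p_x/p_y.
Substituting into the budget: x* = 5 + 0.5·(M − 5·p_x − 3·p_y)/p_x, and y* = 3 + 0.5·(…)/p_y.
Discretionary income = 105 − 5·7 − 3·18.02 = 15.94; x* = 5 + 0.5·15.94/7 = 6.1386; y* = 3 + 0.5·15.94/18.02 = 3.4423.
Expenditure on x: 7·6.1386 = 42.97; share = 0.4092.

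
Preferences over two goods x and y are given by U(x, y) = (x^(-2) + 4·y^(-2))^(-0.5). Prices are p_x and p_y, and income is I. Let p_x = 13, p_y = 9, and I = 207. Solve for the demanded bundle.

x* = 7.1013, y* = 12.7426

MRS = MU_x/MU_y = (1/4)·(y/x)^(3). Set equal to p_x/p_y.
Hence y/x = (4·p_x/p_y)^(1/(3)), i.e. raised to the 1/3 power.
Substitute y = (y/x)·x into the budget: x* = I/(p_x + p_y·(y/x)).
Numerically y/x = 1.794404, so x* = 207/(13 + 9·1.794404) = 7.1013 and y* = 1.794404·7.1013 = 12.7426.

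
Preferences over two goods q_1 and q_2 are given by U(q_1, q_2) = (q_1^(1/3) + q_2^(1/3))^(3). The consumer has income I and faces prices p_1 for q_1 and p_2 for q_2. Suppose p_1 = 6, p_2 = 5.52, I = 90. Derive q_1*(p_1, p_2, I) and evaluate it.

From the CES first-order condition, (q_2/q_1)^(2/3) = p_1/p_2.
Solve for the ratio: q_2/q_1 = [p_1/p_2]^(1.5).
Substitute q_2 = (q_2/q_1)·q_1 into the budget: q_1* = I/(p_1 + p_2·(q_2/q_1)).
Numerically q_2/q_1 = 1.133231, so q_1* = 90/(6 + 5.52·1.133231) = 7.3437.

q_1* = 7.3437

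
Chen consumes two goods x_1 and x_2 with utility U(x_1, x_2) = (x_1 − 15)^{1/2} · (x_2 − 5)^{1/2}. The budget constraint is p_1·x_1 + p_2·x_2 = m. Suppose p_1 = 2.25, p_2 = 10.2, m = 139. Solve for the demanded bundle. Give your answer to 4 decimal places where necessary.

Substituting into the budget: x_1* = 15 + 0.5·(m − 15·p_1 − 5·p_2)/p_1, and x_2* = 5 + 0.5·(…)/p_2.
Discretionary income = 139 − 15·2.25 − 5·10.2 = 54.25; x_1* = 15 + 0.5·54.25/2.25 = 27.0556; x_2* = 5 + 0.5·54.25/10.2 = 7.6593.

x_1* = 27.0556, x_2* = 7.6593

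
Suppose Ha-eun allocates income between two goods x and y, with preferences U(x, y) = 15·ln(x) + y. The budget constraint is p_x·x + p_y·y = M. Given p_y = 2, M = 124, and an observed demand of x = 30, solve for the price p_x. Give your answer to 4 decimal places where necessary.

p_x = 1

MU_x = 15/x, MU_y = 1. Tangency: 15/x = p_x/p_y.
So x*(p_x,p_y) = 15·p_y/p_x, independent of income; and y* = (M − 15·p_y)/p_y.
Set x* = 30 in the demand function and solve for p_x: p_x = 1.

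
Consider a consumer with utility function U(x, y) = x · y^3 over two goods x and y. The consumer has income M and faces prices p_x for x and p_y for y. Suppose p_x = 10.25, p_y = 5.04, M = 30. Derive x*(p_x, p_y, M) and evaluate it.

x* = 0.7317

MU_x/MU_y = (y)/(3·x); tangency sets this equal to p_x/p_y.
Rearranging, p_y·y = 3·p_x·x. Substituting into the budget gives p_x·x·(1 + 3) = M.
Demand: x*(p_x,p_y,M) = 0.25·M/p_x and y* = 0.75·M/p_y.
At p_x=10.25, p_y=5.04, M=30: x* = 0.25·30/10.25 = 0.7317.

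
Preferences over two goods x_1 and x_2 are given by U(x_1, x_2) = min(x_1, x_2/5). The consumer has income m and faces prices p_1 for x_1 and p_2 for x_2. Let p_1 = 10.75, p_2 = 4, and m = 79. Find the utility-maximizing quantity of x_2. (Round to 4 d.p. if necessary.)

Leontief preferences: the optimum is at the kink where x_1/1 = x_2/5, i.e. x_2 = 5·x_1.
Budget: p_1·x_1 + p_2·5·x_1 = m, so (p_1 + 5·p_2)·x_1 = m.
Demand: x_1*(p_1,p_2,m) = m/(p_1 + 5·p_2), x_2* = 5·m/(p_1 + 5·p_2).
Here 10.75 + 5·4 = 30.75, giving x_2* = 12.8455.

x_2* = 12.8455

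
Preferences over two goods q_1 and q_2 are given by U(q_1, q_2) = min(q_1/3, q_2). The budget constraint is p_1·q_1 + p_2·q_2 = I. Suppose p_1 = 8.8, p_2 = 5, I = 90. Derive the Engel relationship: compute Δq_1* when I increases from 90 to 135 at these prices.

Leontief preferences: the optimum is at the kink where q_1/3 = q_2/1, i.e. q_2 = (1/3)·q_1.
Budget: p_1·q_1 + p_2·(1/3)·q_1 = I, so (3·p_1 + p_2)·q_1 = 3·I.
Demand: q_1*(p_1,p_2,I) = 3·I/(3·p_1 + p_2), q_2* = I/(3·p_1 + p_2).
Here 3·8.8 + 5 = 31.4, giving q_1* = 8.5987.
At I' = 135: q_1* = 12.8981. Change: 12.8981 − 8.5987 = 4.2994.

Δq_1* = 4.2994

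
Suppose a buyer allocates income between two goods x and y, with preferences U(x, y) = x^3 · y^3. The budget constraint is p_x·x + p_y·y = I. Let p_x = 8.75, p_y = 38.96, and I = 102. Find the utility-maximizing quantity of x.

x* = 5.8286

The MRS is y/x. Set MRS = p_x/p_y.
Rearranging, p_y·y = p_x·x. Substituting into the budget gives p_x·x·(1 + 1) = I.
Demand: x*(p_x,p_y,I) = 0.5·I/p_x and y* = 0.5·I/p_y.
At p_x=8.75, p_y=38.96, I=102: x* = 0.5·102/8.75 = 5.8286.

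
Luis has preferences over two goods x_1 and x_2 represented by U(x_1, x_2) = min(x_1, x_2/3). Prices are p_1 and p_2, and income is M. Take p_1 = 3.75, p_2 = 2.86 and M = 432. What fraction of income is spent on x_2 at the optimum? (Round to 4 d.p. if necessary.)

share on x_2 = 0.6959

With perfect complements, no substitution: consume in ratio x_1:x_2 = 1:3.
Budget: p_1·x_1 + p_2·3·x_1 = M, so (p_1 + 3·p_2)·x_1 = M.
Demand: x_1*(p_1,p_2,M) = M/(p_1 + 3·p_2), x_2* = 3·M/(p_1 + 3·p_2).
Here 3.75 + 3·2.86 = 12.33, giving x_1* = 35.0365 and x_2* = 105.1095.
Expenditure on x_2: 2.86·105.1095 = 300.6131; share = 0.6959.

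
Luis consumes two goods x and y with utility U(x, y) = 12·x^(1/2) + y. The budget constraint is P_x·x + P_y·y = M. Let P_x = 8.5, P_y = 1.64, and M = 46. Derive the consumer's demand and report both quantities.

Set MRS = P_x/P_y: 6·x^(−1/2) = P_x/P_y.
Thus x* = (6·P_y/P_x)² — independent of M — with the rest of income spent on y.
Plugging in: x* = (6·1.64/8.5)² = 1.3401, y* = 21.1029.

x* = 1.3401, y* = 21.1029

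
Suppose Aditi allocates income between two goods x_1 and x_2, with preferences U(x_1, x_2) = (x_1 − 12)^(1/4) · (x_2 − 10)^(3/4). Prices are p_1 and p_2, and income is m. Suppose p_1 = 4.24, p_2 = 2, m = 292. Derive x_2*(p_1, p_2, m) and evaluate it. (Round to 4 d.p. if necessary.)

x_2* = 92.92

Substituting into the budget: x_1* = 12 + 0.25·(m − 12·p_1 − 10·p_2)/p_1, and x_2* = 10 + 0.75·(…)/p_2.
Discretionary income = 292 − 12·4.24 − 10·2 = 221.12; x_2* = 10 + 0.75·221.12/2 = 92.92.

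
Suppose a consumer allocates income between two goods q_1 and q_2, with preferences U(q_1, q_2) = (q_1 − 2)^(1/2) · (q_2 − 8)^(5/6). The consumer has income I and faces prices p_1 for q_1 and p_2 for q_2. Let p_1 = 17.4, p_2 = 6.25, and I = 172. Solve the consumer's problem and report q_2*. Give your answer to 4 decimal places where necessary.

MRS = (3/5)·(q_2−8)/(q_1−2). Tangency with p_1/p_2 gives q_2−8 = (5/3)·(p_1/p_2)·(q_1−2).
Substituting into the budget: q_1* = 2 + 0.375·(I − 2·p_1 − 8·p_2)/p_1, and q_2* = 8 + 0.625·(…)/p_2.
Discretionary income = 172 − 2·17.4 − 8·6.25 = 87.2; q_2* = 8 + 0.625·87.2/6.25 = 16.72.

q_2* = 16.72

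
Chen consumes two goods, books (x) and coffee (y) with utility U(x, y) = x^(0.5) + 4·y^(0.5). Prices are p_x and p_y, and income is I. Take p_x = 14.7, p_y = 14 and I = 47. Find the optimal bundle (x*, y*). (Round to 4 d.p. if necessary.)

MRS = MU_x/MU_y = (1/4)·(y/x)^(0.5). Set equal to p_x/p_y.
Solve for the ratio: y/x = [4·p_x/p_y]^(2).
With the ratio pinned down, the budget gives x* = I/(p_x + p_y·(y/x)) and y* = (y/x)·x*.
Numerically y/x = 17.64, so x* = 47/(14.7 + 14·17.64) = 0.1796 and y* = 17.64·0.1796 = 3.1685.

x* = 0.1796, y* = 3.1685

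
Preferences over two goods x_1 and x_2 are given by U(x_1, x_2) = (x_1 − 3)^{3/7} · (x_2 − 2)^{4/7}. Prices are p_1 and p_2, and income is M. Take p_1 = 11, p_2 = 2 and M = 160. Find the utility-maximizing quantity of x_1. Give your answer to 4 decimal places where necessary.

x_1* = 7.7922

Let x_1' = x_1−3, x_2' = x_2−2. MRS = (3/4)·x_2'/x_1' = p_1/p_2.
Substituting into the budget: x_1* = 3 + 3/7·(M − 3·p_1 − 2·p_2)/p_1, and x_2* = 2 + 4/7·(…)/p_2.
Discretionary income = 160 − 3·11 − 2·2 = 123; x_1* = 3 + 3/7·123/11 = 7.7922.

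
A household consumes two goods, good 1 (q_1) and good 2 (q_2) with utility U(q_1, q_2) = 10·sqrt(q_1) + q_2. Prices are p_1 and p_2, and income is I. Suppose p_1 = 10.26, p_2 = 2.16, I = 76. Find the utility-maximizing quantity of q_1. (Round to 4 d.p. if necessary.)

q_1* = 1.108

Set MRS = p_1/p_2: 5·q_1^(−1/2) = p_1/p_2.
Thus q_1* = (5·p_2/p_1)² — independent of I — with the rest of income spent on q_2.
Plugging in: q_1* = (5·2.16/10.26)² = 1.108.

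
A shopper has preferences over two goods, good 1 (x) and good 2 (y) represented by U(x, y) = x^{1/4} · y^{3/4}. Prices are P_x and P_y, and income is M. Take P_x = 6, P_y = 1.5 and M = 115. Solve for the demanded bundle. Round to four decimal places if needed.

MU_x/MU_y = (0.25·y)/(0.75·x); tangency sets this equal to P_x/P_y.
Rearranging, P_y·y = 3·P_x·x. Substituting into the budget gives P_x·x·(1 + 3) = M.
Demand: x*(P_x,P_y,M) = 0.25·M/P_x and y* = 0.75·M/P_y.
At P_x=6, P_y=1.5, M=115: x* = 0.25·115/6 = 4.7917, y* = 57.5.

x* = 4.7917, y* = 57.5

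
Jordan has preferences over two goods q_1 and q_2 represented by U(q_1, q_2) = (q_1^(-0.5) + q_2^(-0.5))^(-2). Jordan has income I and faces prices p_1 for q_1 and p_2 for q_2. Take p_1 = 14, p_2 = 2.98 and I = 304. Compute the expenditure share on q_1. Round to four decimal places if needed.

share on q_1 = 0.6261

MRS = MU_q_1/MU_q_2 = (q_2/q_1)^(1.5). Set equal to p_1/p_2.
Hence q_2/q_1 = (p_1/p_2)^(1/(1.5)), i.e. raised to the 2/3 power.
Substitute q_2 = (q_2/q_1)·q_1 into the budget: q_1* = I/(p_1 + p_2·(q_2/q_1)).
Numerically q_2/q_1 = 2.805054, so q_1* = 304/(14 + 2.98·2.805054) = 13.5963 and q_2* = 2.805054·13.5963 = 38.1383.
Expenditure on q_1: 14·13.5963 = 190.3479; share = 0.6261.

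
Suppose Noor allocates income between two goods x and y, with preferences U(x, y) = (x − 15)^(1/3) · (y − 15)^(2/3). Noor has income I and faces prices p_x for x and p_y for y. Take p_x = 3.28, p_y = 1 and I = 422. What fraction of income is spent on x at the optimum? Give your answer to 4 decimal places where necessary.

This is Cobb-Douglas in (x−15, y−15): tangency gives 1/3·p_y·(y−15) = 2/3·p_x·(x−15).
After buying the subsistence bundle (15, 15), a share 1/3 of the remaining income goes to x: x* = 15 + 1/3·(I − 15p_x − 15p_y)/p_x.
Discretionary income = 422 − 15·3.28 − 15·1 = 357.8; x* = 15 + 1/3·357.8/3.28 = 51.3618; y* = 15 + 2/3·357.8/1 = 253.5333.
Expenditure on x: 3.28·51.3618 = 168.4667; share = 0.3992.

share on x = 0.3992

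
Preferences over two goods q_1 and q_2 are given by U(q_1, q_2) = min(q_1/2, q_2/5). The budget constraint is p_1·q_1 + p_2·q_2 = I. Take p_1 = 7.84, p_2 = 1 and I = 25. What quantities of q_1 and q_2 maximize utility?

Leontief preferences: the optimum is at the kink where q_1/2 = q_2/5, i.e. q_2 = (5/2)·q_1.
Budget: p_1·q_1 + p_2·(5/2)·q_1 = I, so (2·p_1 + 5·p_2)·q_1 = 2·I.
Demand: q_1*(p_1,p_2,I) = 2·I/(2·p_1 + 5·p_2), q_2* = 5·I/(2·p_1 + 5·p_2).
Here 2·7.84 + 5·1 = 20.68, giving q_1* = 2.4178 and q_2* = 6.0445.

q_1* = 2.4178, q_2* = 6.0445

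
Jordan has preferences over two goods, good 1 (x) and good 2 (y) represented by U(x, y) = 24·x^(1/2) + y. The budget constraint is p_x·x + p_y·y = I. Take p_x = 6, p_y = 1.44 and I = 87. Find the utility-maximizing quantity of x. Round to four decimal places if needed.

MU_x = 12/√x, MU_y = 1. Tangency: 12/√x = p_x/p_y.
Thus x* = (12·p_y/p_x)² — independent of I — with the rest of income spent on y.
Plugging in: x* = (12·1.44/6)² = 8.2944.

x* = 8.2944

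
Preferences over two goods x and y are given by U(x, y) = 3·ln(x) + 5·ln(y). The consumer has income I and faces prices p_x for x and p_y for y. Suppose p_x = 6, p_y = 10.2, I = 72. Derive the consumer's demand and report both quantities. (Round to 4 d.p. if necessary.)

x* = 4.5, y* = 4.4118

Tangency: MRS = (3/5)·y/x = p_x/p_y.
So 3·p_y·y = 5·p_x·x; combined with the budget, a share 0.375 of income goes to x.
Demand: x*(p_x,p_y,I) = 0.375·I/p_x and y* = 0.625·I/p_y.
At p_x=6, p_y=10.2, I=72: x* = 0.375·72/6 = 4.5, y* = 4.4118.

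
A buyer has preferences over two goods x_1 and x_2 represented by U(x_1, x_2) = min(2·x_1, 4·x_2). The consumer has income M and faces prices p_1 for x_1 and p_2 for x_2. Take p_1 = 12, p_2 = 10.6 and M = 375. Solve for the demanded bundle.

With perfect complements, no substitution: consume in ratio x_1:x_2 = 4:2.
Budget: p_1·x_1 + p_2·(1/2)·x_1 = M, so (4·p_1 + 2·p_2)·x_1 = 4·M.
Demand: x_1*(p_1,p_2,M) = 4·M/(4·p_1 + 2·p_2), x_2* = 2·M/(4·p_1 + 2·p_2).
Here 4·12 + 2·10.6 = 69.2, giving x_1* = 21.6763 and x_2* = 10.8382.

x_1* = 21.6763, x_2* = 10.8382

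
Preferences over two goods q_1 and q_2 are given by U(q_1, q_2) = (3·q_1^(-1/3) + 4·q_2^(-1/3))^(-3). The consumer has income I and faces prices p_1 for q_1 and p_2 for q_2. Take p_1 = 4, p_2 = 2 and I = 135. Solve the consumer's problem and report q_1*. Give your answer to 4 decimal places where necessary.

From the CES first-order condition, (3/4)·(q_2/q_1)^(4/3) = p_1/p_2.
Hence q_2/q_1 = ((4/3)·p_1/p_2)^(1/(4/3)), i.e. raised to the 0.75 power.
Substitute q_2 = (q_2/q_1)·q_1 into the budget: q_1* = I/(p_1 + p_2·(q_2/q_1)).
Numerically q_2/q_1 = 2.086779, so q_1* = 135/(4 + 2·2.086779) = 16.5167.

q_1* = 16.5167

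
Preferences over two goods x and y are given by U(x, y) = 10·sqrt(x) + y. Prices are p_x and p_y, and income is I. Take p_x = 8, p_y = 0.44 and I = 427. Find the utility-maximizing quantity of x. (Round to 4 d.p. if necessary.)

x* = 0.0756

Utility is quasi-linear in y; the FOC for x is 5/√x = p_x/p_y.
Solve: √x = 5·p_y/p_x, so x*(p_x,p_y) = (5·p_y/p_x)², and y* = (I − p_x·x*)/p_y.
Plugging in: x* = (5·0.44/8)² = 0.0756.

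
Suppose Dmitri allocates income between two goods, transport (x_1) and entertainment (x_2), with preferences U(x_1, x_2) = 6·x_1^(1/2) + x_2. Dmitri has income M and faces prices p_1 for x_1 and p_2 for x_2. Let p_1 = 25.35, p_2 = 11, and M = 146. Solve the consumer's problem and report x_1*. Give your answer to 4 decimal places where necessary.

x_1* = 1.6946

Utility is quasi-linear in x_2; the FOC for x_1 is 3/√x_1 = p_1/p_2.
Thus x_1* = (3·p_2/p_1)² — independent of M — with the rest of income spent on x_2.
Plugging in: x_1* = (3·11/25.35)² = 1.6946.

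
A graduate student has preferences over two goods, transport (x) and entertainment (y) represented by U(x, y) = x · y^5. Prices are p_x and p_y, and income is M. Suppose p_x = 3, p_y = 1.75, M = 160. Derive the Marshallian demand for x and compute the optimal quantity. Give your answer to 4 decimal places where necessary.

The MRS is (1/5)·y/x. Set MRS = p_x/p_y.
So p_y·y = 5·p_x·x; combined with the budget, a share 1/6 of income goes to x.
Demand: x*(p_x,p_y,M) = 1/6·M/p_x and y* = 5/6·M/p_y.
At p_x=3, p_y=1.75, M=160: x* = 1/6·160/3 = 8.8889.

x* = 8.8889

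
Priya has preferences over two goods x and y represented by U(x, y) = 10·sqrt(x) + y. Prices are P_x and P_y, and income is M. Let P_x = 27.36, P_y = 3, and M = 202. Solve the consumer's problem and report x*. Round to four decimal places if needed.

x* = 0.3006

MU_x = 5/√x, MU_y = 1. Tangency: 5/√x = P_x/P_y.
Thus x* = (5·P_y/P_x)² — independent of M — with the rest of income spent on y.
Plugging in: x* = (5·3/27.36)² = 0.3006.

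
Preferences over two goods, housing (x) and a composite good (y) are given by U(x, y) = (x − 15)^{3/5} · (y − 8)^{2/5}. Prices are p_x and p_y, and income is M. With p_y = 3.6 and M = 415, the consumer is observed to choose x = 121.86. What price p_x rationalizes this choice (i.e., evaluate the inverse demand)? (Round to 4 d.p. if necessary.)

p_x = 2

MRS = (3/2)·(y−8)/(x−15). Tangency with p_x/p_y gives y−8 = (2/3)·(p_x/p_y)·(x−15).
After buying the subsistence bundle (15, 8), a share 0.6 of the remaining income goes to x: x* = 15 + 0.6·(M − 15p_x − 8p_y)/p_x.
Set x* = 121.86 in the demand function and solve for p_x: p_x = 2.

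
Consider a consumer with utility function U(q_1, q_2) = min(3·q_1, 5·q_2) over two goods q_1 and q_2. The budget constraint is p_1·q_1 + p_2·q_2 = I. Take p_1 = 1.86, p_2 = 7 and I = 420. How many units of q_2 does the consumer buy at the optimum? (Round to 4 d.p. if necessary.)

With perfect complements, no substitution: consume in ratio q_1:q_2 = 5:3.
Budget: p_1·q_1 + p_2·(3/5)·q_1 = I, so (5·p_1 + 3·p_2)·q_1 = 5·I.
Demand: q_1*(p_1,p_2,I) = 5·I/(5·p_1 + 3·p_2), q_2* = 3·I/(5·p_1 + 3·p_2).
Here 5·1.86 + 3·7 = 30.3, giving q_2* = 41.5842.

q_2* = 41.5842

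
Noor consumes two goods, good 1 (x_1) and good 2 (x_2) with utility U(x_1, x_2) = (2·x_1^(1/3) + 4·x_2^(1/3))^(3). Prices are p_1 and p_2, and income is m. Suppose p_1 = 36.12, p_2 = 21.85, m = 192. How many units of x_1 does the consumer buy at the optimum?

MRS = MU_x_1/MU_x_2 = (1/2)·(x_2/x_1)^(2/3). Set equal to p_1/p_2.
Hence x_2/x_1 = (2·p_1/p_2)^(1/(2/3)), i.e. raised to the 1.5 power.
With the ratio pinned down, the budget gives x_1* = m/(p_1 + p_2·(x_2/x_1)) and x_2* = (x_2/x_1)·x_1*.
Numerically x_2/x_1 = 6.011591, so x_1* = 192/(36.12 + 21.85·6.011591) = 1.1465.

x_1* = 1.1465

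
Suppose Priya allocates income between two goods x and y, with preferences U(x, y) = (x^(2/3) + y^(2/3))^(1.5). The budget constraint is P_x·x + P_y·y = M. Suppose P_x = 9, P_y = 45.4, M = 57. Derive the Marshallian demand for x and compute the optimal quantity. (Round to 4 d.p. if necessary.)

From the CES first-order condition, (y/x)^(1/3) = P_x/P_y.
Hence y/x = (P_x/P_y)^(1/(1/3)), i.e. raised to the 3 power.
With the ratio pinned down, the budget gives x* = M/(P_x + P_y·(y/x)) and y* = (y/x)·x*.
Numerically y/x = 0.00779, so x* = 57/(9 + 45.4·0.00779) = 6.0939.

x* = 6.0939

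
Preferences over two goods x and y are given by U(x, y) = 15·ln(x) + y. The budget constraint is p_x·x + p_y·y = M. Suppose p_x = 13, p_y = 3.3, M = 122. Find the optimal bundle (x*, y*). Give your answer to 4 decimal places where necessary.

At the given prices: x* = 15·3.3/13 = 3.8077, and y* = 21.9697.

x* = 3.8077, y* = 21.9697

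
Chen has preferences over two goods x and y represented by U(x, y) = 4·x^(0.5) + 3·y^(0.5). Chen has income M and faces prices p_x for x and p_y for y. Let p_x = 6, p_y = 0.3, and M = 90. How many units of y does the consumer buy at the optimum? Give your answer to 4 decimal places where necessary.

y* = 275.5102

From the CES first-order condition, (4/3)·(y/x)^(0.5) = p_x/p_y.
Hence y/x = ((3/4)·p_x/p_y)^(1/(0.5)), i.e. raised to the 2 power.
Substitute y = (y/x)·x into the budget: x* = M/(p_x + p_y·(y/x)).
Numerically y/x = 225, so x* = 90/(6 + 0.3·225) = 1.2245 and y* = 225·1.2245 = 275.5102.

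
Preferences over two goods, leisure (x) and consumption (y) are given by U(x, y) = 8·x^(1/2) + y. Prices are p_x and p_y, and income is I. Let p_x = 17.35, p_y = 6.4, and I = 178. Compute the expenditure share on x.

share on x = 0.2122

Utility is quasi-linear in y; the FOC for x is 4/√x = p_x/p_y.
Solve: √x = 4·p_y/p_x, so x*(p_x,p_y) = (4·p_y/p_x)², and y* = (I − p_x·x*)/p_y.
Plugging in: x* = (4·6.4/17.35)² = 2.1771, y* = 21.9105.
Expenditure on x: 17.35·2.1771 = 37.7729; share = 0.2122.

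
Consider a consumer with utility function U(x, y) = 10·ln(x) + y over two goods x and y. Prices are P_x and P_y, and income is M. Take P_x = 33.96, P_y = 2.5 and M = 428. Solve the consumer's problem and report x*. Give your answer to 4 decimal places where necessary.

x* = 0.7362

MU_x = 10/x, MU_y = 1. Tangency: 10/x = P_x/P_y.
So x*(P_x,P_y) = 10·P_y/P_x, independent of income; and y* = (M − 10·P_y)/P_y.
At the given prices: x* = 10·2.5/33.96 = 0.7362.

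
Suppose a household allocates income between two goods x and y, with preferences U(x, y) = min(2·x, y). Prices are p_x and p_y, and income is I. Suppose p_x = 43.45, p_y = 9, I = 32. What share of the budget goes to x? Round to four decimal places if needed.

With perfect complements, no substitution: consume in ratio x:y = 1:2.
Budget: p_x·x + p_y·2·x = I, so (p_x + 2·p_y)·x = I.
Demand: x*(p_x,p_y,I) = I/(p_x + 2·p_y), y* = 2·I/(p_x + 2·p_y).
Here 43.45 + 2·9 = 61.45, giving x* = 0.5207 and y* = 1.0415.
Expenditure on x: 43.45·0.5207 = 22.6265; share = 0.7071.

share on x = 0.7071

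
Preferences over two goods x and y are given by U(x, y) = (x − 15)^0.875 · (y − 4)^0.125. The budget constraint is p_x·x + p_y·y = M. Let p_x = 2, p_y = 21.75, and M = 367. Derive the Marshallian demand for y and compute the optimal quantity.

Let x' = x−15, y' = y−4. MRS = 7·y'/x' = p_x/p_y.
Substituting into the budget: x* = 15 + 0.875·(M − 15·p_x − 4·p_y)/p_x, and y* = 4 + 0.125·(…)/p_y.
Discretionary income = 367 − 15·2 − 4·21.75 = 250; y* = 4 + 0.125·250/21.75 = 5.4368.

y* = 5.4368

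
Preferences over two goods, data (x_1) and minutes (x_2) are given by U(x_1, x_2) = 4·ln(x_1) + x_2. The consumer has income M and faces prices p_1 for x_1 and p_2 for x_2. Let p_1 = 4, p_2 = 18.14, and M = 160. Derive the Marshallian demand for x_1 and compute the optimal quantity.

x_1* = 18.14

So x_1*(p_1,p_2) = 4·p_2/p_1, independent of income; and x_2* = (M − 4·p_2)/p_2.
At the given prices: x_1* = 4·18.14/4 = 18.14.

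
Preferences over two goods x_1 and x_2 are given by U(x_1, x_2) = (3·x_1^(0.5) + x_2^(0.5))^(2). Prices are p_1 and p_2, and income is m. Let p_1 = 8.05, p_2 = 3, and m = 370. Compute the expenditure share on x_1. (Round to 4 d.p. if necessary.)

share on x_1 = 0.7703

MU_x_1 ∝ 3·x_1^(-0.5), MU_x_2 ∝ x_2^(-0.5), so MRS = 3·(x_2/x_1)^(0.5) = p_1/p_2.
Hence x_2/x_1 = ((1/3)·p_1/p_2)^(1/(0.5)), i.e. raised to the 2 power.
With the ratio pinned down, the budget gives x_1* = m/(p_1 + p_2·(x_2/x_1)) and x_2* = (x_2/x_1)·x_1*.
Numerically x_2/x_1 = 0.800031, so x_1* = 370/(8.05 + 3·0.800031) = 35.4064 and x_2* = 0.800031·35.4064 = 28.3262.
Expenditure on x_1: 8.05·35.4064 = 285.0214; share = 0.7703.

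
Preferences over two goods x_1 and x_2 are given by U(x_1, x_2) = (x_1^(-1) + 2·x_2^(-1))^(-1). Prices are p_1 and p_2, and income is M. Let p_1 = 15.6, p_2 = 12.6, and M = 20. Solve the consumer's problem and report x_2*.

x_2* = 0.8884

From the CES first-order condition, (1/2)·(x_2/x_1)^(2) = p_1/p_2.
Hence x_2/x_1 = (2·p_1/p_2)^(1/(2)), i.e. raised to the 0.5 power.
With the ratio pinned down, the budget gives x_1* = M/(p_1 + p_2·(x_2/x_1)) and x_2* = (x_2/x_1)·x_1*.
Numerically x_2/x_1 = 1.573592, so x_1* = 20/(15.6 + 12.6·1.573592) = 0.5645 and x_2* = 1.573592·0.5645 = 0.8884.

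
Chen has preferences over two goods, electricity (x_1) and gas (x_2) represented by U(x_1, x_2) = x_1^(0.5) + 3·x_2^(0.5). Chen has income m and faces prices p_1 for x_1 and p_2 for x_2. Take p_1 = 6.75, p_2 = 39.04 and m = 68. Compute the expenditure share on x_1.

With the ratio pinned down, the budget gives x_1* = m/(p_1 + p_2·(x_2/x_1)) and x_2* = (x_2/x_1)·x_1*.
Numerically x_2/x_1 = 0.269048, so x_1* = 68/(6.75 + 39.04·0.269048) = 3.9412 and x_2* = 0.269048·3.9412 = 1.0604.
Expenditure on x_1: 6.75·3.9412 = 26.6031; share = 0.3912.

share on x_1 = 0.3912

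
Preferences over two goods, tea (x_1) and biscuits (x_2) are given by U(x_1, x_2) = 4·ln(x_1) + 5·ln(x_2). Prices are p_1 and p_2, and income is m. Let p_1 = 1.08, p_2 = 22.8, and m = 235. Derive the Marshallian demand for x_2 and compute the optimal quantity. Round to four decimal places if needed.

MU_x_1/MU_x_2 = (4·x_2)/(5·x_1); tangency sets this equal to p_1/p_2.
So 4·p_2·x_2 = 5·p_1·x_1; combined with the budget, a share 4/9 of income goes to x_1.
Demand: x_1*(p_1,p_2,m) = 4/9·m/p_1 and x_2* = 5/9·m/p_2.
At p_1=1.08, p_2=22.8, m=235: x_2* = 5/9·235/22.8 = 5.7261.

x_2* = 5.7261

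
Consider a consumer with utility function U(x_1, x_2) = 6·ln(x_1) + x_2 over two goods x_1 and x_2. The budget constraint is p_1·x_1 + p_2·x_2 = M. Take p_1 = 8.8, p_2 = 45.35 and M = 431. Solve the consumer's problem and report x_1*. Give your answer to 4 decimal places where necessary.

x_1* = 30.9205

MU_x_1 = 6/x_1, MU_x_2 = 1. Tangency: 6/x_1 = p_1/p_2.
So x_1*(p_1,p_2) = 6·p_2/p_1, independent of income; and x_2* = (M − 6·p_2)/p_2.
At the given prices: x_1* = 6·45.35/8.8 = 30.9205.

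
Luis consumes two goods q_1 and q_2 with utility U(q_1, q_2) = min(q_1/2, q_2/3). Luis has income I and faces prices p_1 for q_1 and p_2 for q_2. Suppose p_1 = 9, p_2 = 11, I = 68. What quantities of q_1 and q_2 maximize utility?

q_1* = 2.6667, q_2* = 4

With perfect complements, no substitution: consume in ratio q_1:q_2 = 2:3.
Budget: p_1·q_1 + p_2·(3/2)·q_1 = I, so (2·p_1 + 3·p_2)·q_1 = 2·I.
Demand: q_1*(p_1,p_2,I) = 2·I/(2·p_1 + 3·p_2), q_2* = 3·I/(2·p_1 + 3·p_2).
Here 2·9 + 3·11 = 51, giving q_1* = 2.6667 and q_2* = 4.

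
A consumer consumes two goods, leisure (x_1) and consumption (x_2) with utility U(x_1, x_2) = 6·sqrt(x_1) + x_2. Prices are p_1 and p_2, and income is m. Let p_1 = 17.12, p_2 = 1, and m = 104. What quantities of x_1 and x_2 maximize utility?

x_1* = 0.0307, x_2* = 103.4743

MU_x_1 = 3/√x_1, MU_x_2 = 1. Tangency: 3/√x_1 = p_1/p_2.
Thus x_1* = (3·p_2/p_1)² — independent of m — with the rest of income spent on x_2.
Plugging in: x_1* = (3·1/17.12)² = 0.0307, x_2* = 103.4743.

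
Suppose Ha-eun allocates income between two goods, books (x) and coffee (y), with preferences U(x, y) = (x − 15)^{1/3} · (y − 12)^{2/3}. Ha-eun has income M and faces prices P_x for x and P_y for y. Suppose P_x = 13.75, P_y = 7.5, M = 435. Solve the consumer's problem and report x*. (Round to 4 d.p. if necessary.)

x* = 18.3636

Let x' = x−15, y' = y−12. MRS = (1/2)·y'/x' = P_x/P_y.
Substituting into the budget: x* = 15 + 1/3·(M − 15·P_x − 12·P_y)/P_x, and y* = 12 + 2/3·(…)/P_y.
Discretionary income = 435 − 15·13.75 − 12·7.5 = 138.75; x* = 15 + 1/3·138.75/13.75 = 18.3636.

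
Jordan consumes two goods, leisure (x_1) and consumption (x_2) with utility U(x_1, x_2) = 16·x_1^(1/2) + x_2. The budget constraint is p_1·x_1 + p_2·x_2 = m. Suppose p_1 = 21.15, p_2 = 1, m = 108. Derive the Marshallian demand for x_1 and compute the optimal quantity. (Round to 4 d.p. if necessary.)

Set MRS = p_1/p_2: 8·x_1^(−1/2) = p_1/p_2.
Solve: √x_1 = 8·p_2/p_1, so x_1*(p_1,p_2) = (8·p_2/p_1)², and x_2* = (m − p_1·x_1*)/p_2.
Plugging in: x_1* = (8·1/21.15)² = 0.1431.

x_1* = 0.1431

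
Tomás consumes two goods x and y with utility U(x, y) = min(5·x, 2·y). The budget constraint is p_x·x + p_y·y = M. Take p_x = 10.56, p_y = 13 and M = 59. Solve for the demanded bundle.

With perfect complements, no substitution: consume in ratio x:y = 2:5.
Budget: p_x·x + p_y·(5/2)·x = M, so (2·p_x + 5·p_y)·x = 2·M.
Demand: x*(p_x,p_y,M) = 2·M/(2·p_x + 5·p_y), y* = 5·M/(2·p_x + 5·p_y).
Here 2·10.56 + 5·13 = 86.12, giving x* = 1.3702 and y* = 3.4255.

x* = 1.3702, y* = 3.4255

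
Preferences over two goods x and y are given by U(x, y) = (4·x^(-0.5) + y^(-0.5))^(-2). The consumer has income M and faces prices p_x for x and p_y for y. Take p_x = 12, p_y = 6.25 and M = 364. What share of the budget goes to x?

MU_x ∝ 4·x^(-1.5), MU_y ∝ y^(-1.5), so MRS = 4·(y/x)^(1.5) = p_x/p_y.
Hence y/x = ((1/4)·p_x/p_y)^(1/(1.5)), i.e. raised to the 2/3 power.
Substitute y = (y/x)·x into the budget: x* = M/(p_x + p_y·(y/x)).
Numerically y/x = 0.613048, so x* = 364/(12 + 6.25·0.613048) = 22.9921 and y* = 0.613048·22.9921 = 14.0952.
Expenditure on x: 12·22.9921 = 275.9048; share = 0.758.

share on x = 0.758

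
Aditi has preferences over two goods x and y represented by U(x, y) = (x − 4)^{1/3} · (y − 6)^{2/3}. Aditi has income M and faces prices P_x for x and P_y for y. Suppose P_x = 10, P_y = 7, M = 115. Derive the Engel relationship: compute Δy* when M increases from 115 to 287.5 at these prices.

MRS = (1/2)·(y−6)/(x−4). Tangency with P_x/P_y gives y−6 = 2·(P_x/P_y)·(x−4).
After buying the subsistence bundle (4, 6), a share 1/3 of the remaining income goes to x: x* = 4 + 1/3·(M − 4P_x − 6P_y)/P_x.
Discretionary income = 115 − 4·10 − 6·7 = 33; y* = 6 + 2/3·33/7 = 9.1429.
At M' = 287.5: y* = 25.5714. Change: 25.5714 − 9.1429 = 16.4286.

Δy* = 16.4286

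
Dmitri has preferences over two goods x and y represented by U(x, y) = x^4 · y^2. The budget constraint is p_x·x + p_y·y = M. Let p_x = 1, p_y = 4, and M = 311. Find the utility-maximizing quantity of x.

MU_x/MU_y = (4·y)/(2·x); tangency sets this equal to p_x/p_y.
So 4·p_y·y = 2·p_x·x; combined with the budget, a share 2/3 of income goes to x.
Demand: x*(p_x,p_y,M) = 2/3·M/p_x and y* = 1/3·M/p_y.
At p_x=1, p_y=4, M=311: x* = 2/3·311/1 = 207.3333.

x* = 207.3333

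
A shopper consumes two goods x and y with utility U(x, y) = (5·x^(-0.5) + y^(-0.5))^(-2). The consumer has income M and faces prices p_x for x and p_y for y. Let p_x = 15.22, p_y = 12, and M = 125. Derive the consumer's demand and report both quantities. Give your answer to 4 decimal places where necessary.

MRS = MU_x/MU_y = 5·(y/x)^(1.5). Set equal to p_x/p_y.
Solve for the ratio: y/x = [(1/5)·p_x/p_y]^(2/3).
Substitute y = (y/x)·x into the budget: x* = M/(p_x + p_y·(y/x)).
Numerically y/x = 0.400721, so x* = 125/(15.22 + 12·0.400721) = 6.2411 and y* = 0.400721·6.2411 = 2.5009.

x* = 6.2411, y* = 2.5009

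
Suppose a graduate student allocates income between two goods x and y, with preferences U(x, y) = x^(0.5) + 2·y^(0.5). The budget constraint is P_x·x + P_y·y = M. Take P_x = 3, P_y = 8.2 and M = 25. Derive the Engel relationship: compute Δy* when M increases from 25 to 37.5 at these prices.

Substitute y = (y/x)·x into the budget: x* = M/(P_x + P_y·(y/x)).
Numerically y/x = 0.535396, so x* = 25/(3 + 8.2·0.535396) = 3.3828 and y* = 0.535396·3.3828 = 1.8112.
At M' = 37.5: y* = 2.7167. Change: 2.7167 − 1.8112 = 0.9056.

Δy* = 0.9056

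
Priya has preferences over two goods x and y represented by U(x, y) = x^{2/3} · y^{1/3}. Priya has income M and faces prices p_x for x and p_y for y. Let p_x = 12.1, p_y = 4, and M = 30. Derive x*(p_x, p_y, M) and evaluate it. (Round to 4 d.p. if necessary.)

MU_x/MU_y = (2/3·y)/(1/3·x); tangency sets this equal to p_x/p_y.
So 2/3·p_y·y = 1/3·p_x·x; combined with the budget, a share 2/3 of income goes to x.
Demand: x*(p_x,p_y,M) = 2/3·M/p_x and y* = 1/3·M/p_y.
At p_x=12.1, p_y=4, M=30: x* = 2/3·30/12.1 = 1.6529.

x* = 1.6529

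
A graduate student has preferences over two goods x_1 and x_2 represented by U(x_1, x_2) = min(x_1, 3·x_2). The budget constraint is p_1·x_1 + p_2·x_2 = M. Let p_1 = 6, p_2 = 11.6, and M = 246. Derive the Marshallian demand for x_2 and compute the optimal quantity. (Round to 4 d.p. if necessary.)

x_2* = 8.3108

Here 3·6 + 11.6 = 29.6, giving x_2* = 8.3108.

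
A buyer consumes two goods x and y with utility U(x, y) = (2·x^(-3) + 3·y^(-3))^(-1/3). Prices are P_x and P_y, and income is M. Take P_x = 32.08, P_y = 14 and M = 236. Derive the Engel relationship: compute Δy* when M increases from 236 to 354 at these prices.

Δy* = 3.1416

With the ratio pinned down, the budget gives x* = M/(P_x + P_y·(y/x)) and y* = (y/x)·x*.
Numerically y/x = 1.3616, so x* = 236/(32.08 + 14·1.3616) = 4.6146 and y* = 1.3616·4.6146 = 6.2832.
At M' = 354: y* = 9.4248. Change: 9.4248 − 6.2832 = 3.1416.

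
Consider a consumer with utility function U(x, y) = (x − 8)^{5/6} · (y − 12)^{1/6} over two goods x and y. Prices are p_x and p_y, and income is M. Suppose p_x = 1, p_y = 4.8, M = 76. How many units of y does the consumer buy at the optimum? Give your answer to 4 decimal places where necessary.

MRS = 5·(y−12)/(x−8). Tangency with p_x/p_y gives y−12 = (1/5)·(p_x/p_y)·(x−8).
Substituting into the budget: x* = 8 + 5/6·(M − 8·p_x − 12·p_y)/p_x, and y* = 12 + 1/6·(…)/p_y.
Discretionary income = 76 − 8·1 − 12·4.8 = 10.4; y* = 12 + 1/6·10.4/4.8 = 12.3611.

y* = 12.3611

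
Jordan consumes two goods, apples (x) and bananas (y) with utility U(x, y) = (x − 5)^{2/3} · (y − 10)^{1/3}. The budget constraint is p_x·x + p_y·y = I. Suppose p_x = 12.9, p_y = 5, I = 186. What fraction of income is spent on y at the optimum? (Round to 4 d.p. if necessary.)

share on y = 0.397

MRS = 2·(y−10)/(x−5). Tangency with p_x/p_y gives y−10 = (1/2)·(p_x/p_y)·(x−5).
After buying the subsistence bundle (5, 10), a share 2/3 of the remaining income goes to x: x* = 5 + 2/3·(I − 5p_x − 10p_y)/p_x.
Discretionary income = 186 − 5·12.9 − 10·5 = 71.5; x* = 5 + 2/3·71.5/12.9 = 8.6951; y* = 10 + 1/3·71.5/5 = 14.7667.
Expenditure on y: 5·14.7667 = 73.8333; share = 0.397.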